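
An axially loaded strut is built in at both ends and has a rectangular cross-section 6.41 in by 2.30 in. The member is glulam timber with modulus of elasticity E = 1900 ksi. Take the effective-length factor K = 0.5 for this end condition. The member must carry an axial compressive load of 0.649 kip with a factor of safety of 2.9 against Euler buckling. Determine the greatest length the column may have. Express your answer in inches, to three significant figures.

Buckling occurs about the weak axis: I_min = h·b³/12 with b = 2.30 in (the shorter side).
I_min = 6.41×2.30³/12 = 6.499 in⁴
Required critical load P_cr = n·P = 2.9 × 0.649 = 1.882 kip = 1.882×10^3 lb
From P_cr = π²EI/(K·L)²:  L = (1/K)·√(π²EI/P_cr) = (1/0.5)·√(π²×1.90×10^6×6.499/1.882×10^3)
L = 509 in

L_max ≈ 509 in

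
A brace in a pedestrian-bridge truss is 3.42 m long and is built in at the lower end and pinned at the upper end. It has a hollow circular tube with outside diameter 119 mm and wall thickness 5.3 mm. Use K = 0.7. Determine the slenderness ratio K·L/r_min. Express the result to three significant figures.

Inner diameter d_i = 119 − 2×5.3 = 108.4 mm
I = π(d_o⁴ − d_i⁴)/64 = π(119⁴ − 108.4⁴)/64 = 3.066×10^6 mm⁴
A = 1.893×10^3 mm²;  r_min = √(I/A) = √(3.066×10^6/1.893×10^3) = 40.24 mm
L_e = K·L = 0.7 × 3.42 m = 2.394 m = 2394.0 mm
λ = L_e / r_min = 2394.0 / 40.24 = 59.5

λ ≈ 59.5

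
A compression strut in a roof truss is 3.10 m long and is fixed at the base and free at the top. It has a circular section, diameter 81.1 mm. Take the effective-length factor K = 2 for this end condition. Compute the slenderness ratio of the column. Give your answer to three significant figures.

λ ≈ 306

For a solid circle r = d/4 = 81.1/4 = 20.27 mm
L_e = K·L = 2 × 3.10 m = 6.200 m = 6200.0 mm
λ = L_e / r_min = 6200.0 / 20.27 = 306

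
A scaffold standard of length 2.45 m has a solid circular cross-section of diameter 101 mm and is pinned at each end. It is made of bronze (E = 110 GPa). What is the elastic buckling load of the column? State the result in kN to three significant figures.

I = πd⁴/64 = π×101⁴/64 = 5.108×10^6 mm⁴
I = 5.108×10^6 mm⁴ = 5.108×10^-6 m⁴
Effective length L_e = K·L = 1 × 2.45 = 2.450 m
P_cr = π²EI / L_e² = π² × 110×10⁹ × 5.108×10^-6 / 2.450² = 9.239×10^5 N

P_cr ≈ 924 kN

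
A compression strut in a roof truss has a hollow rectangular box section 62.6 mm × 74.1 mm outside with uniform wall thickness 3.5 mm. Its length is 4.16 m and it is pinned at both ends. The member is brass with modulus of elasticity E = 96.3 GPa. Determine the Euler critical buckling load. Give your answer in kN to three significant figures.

P_cr ≈ 30.4 kN

Inner dimensions: h_i = 74.1 − 2×3.5 = 67.10 mm, b_i = 62.6 − 2×3.5 = 55.60 mm
Weak-axis I_min = (h_o·b_o³ − h_i·b_i³)/12 with b_o = 62.6, b_i = 55.60 mm (shorter outer/inner sides).
I_min = (74.1×62.6³ − 67.10×55.60³)/12 = 5.537×10^5 mm⁴
I = 5.537×10^5 mm⁴ = 5.537×10^-7 m⁴
Effective length L_e = K·L = 1 × 4.16 = 4.160 m
P_cr = π²EI / L_e² = π² × 96.3×10⁹ × 5.537×10^-7 / 4.160² = 3.041×10^4 N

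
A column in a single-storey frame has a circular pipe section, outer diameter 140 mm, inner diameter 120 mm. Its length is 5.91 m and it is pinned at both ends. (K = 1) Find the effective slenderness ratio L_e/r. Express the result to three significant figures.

d_o = 140 mm, d_i = 120 mm
I = π(d_o⁴ − d_i⁴)/64 = π(140⁴ − 120.0⁴)/64 = 8.679×10^6 mm⁴
A = 4.084×10^3 mm²;  r_min = √(I/A) = √(8.679×10^6/4.084×10^3) = 46.10 mm
L_e = K·L = 1 × 5.91 m = 5.910 m = 5910.0 mm
λ = L_e / r_min = 5910.0 / 46.10 = 128

λ ≈ 128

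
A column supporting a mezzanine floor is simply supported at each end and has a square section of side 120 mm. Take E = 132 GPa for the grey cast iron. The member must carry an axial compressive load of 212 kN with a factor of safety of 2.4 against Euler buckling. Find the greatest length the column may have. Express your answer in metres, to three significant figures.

I = a⁴/12 = 120⁴/12 = 1.728×10^7 mm⁴
I = 1.728×10^-5 m⁴
Required critical load P_cr = n·P = 2.4 × 212 = 508.8 kN = 5.088×10^5 N
From P_cr = π²EI/(K·L)²:  L = (1/K)·√(π²EI/P_cr) = (1/1)·√(π²×1.32×10^11×1.728×10^-5/5.088×10^5)
L = 6.65 m

L_max ≈ 6.65 m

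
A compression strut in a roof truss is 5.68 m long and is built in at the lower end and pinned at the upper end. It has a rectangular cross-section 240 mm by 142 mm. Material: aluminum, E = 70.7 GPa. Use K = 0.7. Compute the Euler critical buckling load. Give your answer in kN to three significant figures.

Buckling occurs about the weak axis: I_min = h·b³/12 with b = 142 mm (the shorter side).
I_min = 240×142³/12 = 5.727×10^7 mm⁴
I = 5.727×10^7 mm⁴ = 5.727×10^-5 m⁴
Effective length L_e = K·L = 0.7 × 5.68 = 3.976 m
P_cr = π²EI / L_e² = π² × 70.7×10⁹ × 5.727×10^-5 / 3.976² = 2.528×10^6 N

P_cr ≈ 2530 kN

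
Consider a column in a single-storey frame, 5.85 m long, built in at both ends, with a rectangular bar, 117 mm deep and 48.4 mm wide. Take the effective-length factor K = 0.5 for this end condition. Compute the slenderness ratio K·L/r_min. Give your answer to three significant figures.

For a rectangle r_min = b/√12 = 48.4/√12 = 13.97 mm
L_e = K·L = 0.5 × 5.85 m = 2.925 m = 2925.0 mm
λ = L_e / r_min = 2925.0 / 13.97 = 209

λ ≈ 209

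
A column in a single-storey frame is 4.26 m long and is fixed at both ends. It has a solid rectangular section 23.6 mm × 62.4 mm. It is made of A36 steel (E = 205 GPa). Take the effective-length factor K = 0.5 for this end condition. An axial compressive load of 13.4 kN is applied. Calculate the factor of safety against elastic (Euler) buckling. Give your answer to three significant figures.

n ≈ 2.27

Buckling occurs about the weak axis: I_min = h·b³/12 with b = 23.6 mm (the shorter side).
I_min = 62.4×23.6³/12 = 6.835×10^4 mm⁴
I = 6.835×10^4 mm⁴ = 6.835×10^-8 m⁴
Effective length L_e = K·L = 0.5 × 4.26 = 2.130 m
P_cr = π²EI / L_e² = π² × 205×10⁹ × 6.835×10^-8 / 2.130² = 3.048×10^4 N
Factor of safety n = P_cr / P = 30.481 / 13.4 = 2.27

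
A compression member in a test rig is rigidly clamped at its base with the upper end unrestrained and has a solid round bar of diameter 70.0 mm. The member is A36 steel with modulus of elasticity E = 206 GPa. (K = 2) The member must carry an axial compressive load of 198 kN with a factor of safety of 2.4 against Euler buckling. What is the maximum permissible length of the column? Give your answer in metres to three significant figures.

I = πd⁴/64 = π×70.0⁴/64 = 1.179×10^6 mm⁴
I = 1.179×10^-6 m⁴
Required critical load P_cr = n·P = 2.4 × 198 = 475.2 kN = 4.752×10^5 N
From P_cr = π²EI/(K·L)²:  L = (1/K)·√(π²EI/P_cr) = (1/2)·√(π²×2.06×10^11×1.179×10^-6/4.752×10^5)
L = 1.12 m

L_max ≈ 1.12 m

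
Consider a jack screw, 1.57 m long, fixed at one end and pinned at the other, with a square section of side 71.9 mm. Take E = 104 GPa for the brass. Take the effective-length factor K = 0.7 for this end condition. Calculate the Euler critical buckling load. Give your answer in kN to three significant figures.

I = a⁴/12 = 71.9⁴/12 = 2.227×10^6 mm⁴
I = 2.227×10^6 mm⁴ = 2.227×10^-6 m⁴
Effective length L_e = K·L = 0.7 × 1.57 = 1.099 m
P_cr = π²EI / L_e² = π² × 104×10⁹ × 2.227×10^-6 / 1.099² = 1.893×10^6 N

P_cr ≈ 1890 kN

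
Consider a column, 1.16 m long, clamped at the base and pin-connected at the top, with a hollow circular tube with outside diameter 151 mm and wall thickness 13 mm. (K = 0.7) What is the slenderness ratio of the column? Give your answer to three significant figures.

λ ≈ 16.6

Inner diameter d_i = 151 − 2×13 = 125.0 mm
I = π(d_o⁴ − d_i⁴)/64 = π(151⁴ − 125.0⁴)/64 = 1.354×10^7 mm⁴
A = 5.636×10^3 mm²;  r_min = √(I/A) = √(1.354×10^7/5.636×10^3) = 49.01 mm
L_e = K·L = 0.7 × 1.16 m = 0.8120 m = 812.00 mm
λ = L_e / r_min = 812.00 / 49.01 = 16.6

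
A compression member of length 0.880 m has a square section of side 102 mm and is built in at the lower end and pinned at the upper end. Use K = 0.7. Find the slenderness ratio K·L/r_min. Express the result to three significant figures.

For a square r = a/√12 = 102/√12 = 29.44 mm
L_e = K·L = 0.7 × 0.880 m = 0.6160 m = 616.00 mm
λ = L_e / r_min = 616.00 / 29.44 = 20.9

λ ≈ 20.9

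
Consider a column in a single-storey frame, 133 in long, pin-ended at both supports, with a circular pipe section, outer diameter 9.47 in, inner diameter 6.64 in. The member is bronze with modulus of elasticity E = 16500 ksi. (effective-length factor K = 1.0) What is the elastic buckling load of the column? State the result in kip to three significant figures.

d_o = 9.47 in, d_i = 6.64 in
I = π(d_o⁴ − d_i⁴)/64 = π(9.47⁴ − 6.640⁴)/64 = 299.4 in⁴
Effective length L_e = K·L = 1 × 133 = 133.0 in
P_cr = π²EI / L_e² = π² × 16500×10³ × 299.4 / 133.0² = 2.756×10^6 lb

P_cr ≈ 2760 kip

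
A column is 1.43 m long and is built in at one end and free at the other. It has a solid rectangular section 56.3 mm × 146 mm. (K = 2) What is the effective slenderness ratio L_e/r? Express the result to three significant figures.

Buckling occurs about the weak axis: I_min = h·b³/12 with b = 56.3 mm (the shorter side).
I_min = 146×56.3³/12 = 2.171×10^6 mm⁴
A = 8.220×10^3 mm²;  r_min = √(I/A) = √(2.171×10^6/8.220×10^3) = 16.25 mm
L_e = K·L = 2 × 1.43 m = 2.860 m = 2860.0 mm
λ = L_e / r_min = 2860.0 / 16.25 = 176

λ ≈ 176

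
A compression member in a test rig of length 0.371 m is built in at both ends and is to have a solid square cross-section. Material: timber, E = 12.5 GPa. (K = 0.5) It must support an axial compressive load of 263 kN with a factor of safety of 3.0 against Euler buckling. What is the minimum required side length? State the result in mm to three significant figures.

Required P_cr = n·P = 3.0 × 263 = 789.0 kN
L_e = K·L = 0.5 × 0.371 = 0.1855 m
Required I = P_cr·L_e²/(π²E) = 7.890×10^5 × 0.1855² / (π² × 1.25×10^10) = 2.201×10^-7 m⁴
I_req = 2.201×10^5 mm⁴
Solid square: I = a⁴/12  ⇒  a = (12I)^(1/4) = (12×2.201×10^5)^(1/4) = 40.3 mm

a ≈ 40.3 mm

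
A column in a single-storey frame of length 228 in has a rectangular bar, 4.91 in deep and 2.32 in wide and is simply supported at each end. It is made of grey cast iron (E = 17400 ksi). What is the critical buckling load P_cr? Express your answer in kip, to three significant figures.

Buckling occurs about the weak axis: I_min = h·b³/12 with b = 2.32 in (the shorter side).
I_min = 4.91×2.32³/12 = 5.109 in⁴
Effective length L_e = K·L = 1 × 228 = 228.0 in
P_cr = π²EI / L_e² = π² × 17400×10³ × 5.109 / 228.0² = 1.688×10^4 lb

P_cr ≈ 16.9 kip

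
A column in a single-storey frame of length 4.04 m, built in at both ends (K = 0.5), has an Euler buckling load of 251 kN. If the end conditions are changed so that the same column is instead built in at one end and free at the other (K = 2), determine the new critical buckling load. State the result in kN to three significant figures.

P_cr ≈ 15.7 kN

P_cr ∝ 1/K², so P_cr,new = P_cr,old × (K_old/K_new)² = 251 × (0.5/2)²
= 251 × 0.06250 = 15.7 kN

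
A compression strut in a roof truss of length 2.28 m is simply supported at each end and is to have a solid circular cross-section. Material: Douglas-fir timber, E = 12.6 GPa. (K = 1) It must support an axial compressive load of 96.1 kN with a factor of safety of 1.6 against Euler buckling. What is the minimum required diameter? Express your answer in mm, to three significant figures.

d ≈ 107 mm

Required P_cr = n·P = 1.6 × 96.1 = 153.8 kN
L_e = K·L = 1 × 2.28 = 2.280 m
Required I = P_cr·L_e²/(π²E) = 1.538×10^5 × 2.280² / (π² × 1.26×10^10) = 6.428×10^-6 m⁴
I_req = 6.428×10^6 mm⁴
Solid circle: I = πd⁴/64  ⇒  d = (64I/π)^(1/4) = (64×6.428×10^6/π)^(1/4) = 107 mm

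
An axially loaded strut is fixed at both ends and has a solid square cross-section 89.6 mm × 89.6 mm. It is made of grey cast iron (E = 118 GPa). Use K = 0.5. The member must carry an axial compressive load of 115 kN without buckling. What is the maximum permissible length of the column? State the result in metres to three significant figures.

I = a⁴/12 = 89.6⁴/12 = 5.371×10^6 mm⁴
I = 5.371×10^-6 m⁴
At the buckling limit P_cr = P = 1.150×10^5 N
From P_cr = π²EI/(K·L)²:  L = (1/K)·√(π²EI/P_cr) = (1/0.5)·√(π²×1.18×10^11×5.371×10^-6/1.150×10^5)
L = 14.8 m

L_max ≈ 14.8 m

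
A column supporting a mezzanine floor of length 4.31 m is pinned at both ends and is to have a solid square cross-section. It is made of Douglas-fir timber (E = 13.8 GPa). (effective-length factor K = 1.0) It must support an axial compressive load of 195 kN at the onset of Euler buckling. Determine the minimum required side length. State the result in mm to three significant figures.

a ≈ 134 mm

L_e = K·L = 1 × 4.31 = 4.310 m
Required I = P_cr·L_e²/(π²E) = 1.950×10^5 × 4.310² / (π² × 1.38×10^10) = 2.660×10^-5 m⁴
I_req = 2.660×10^7 mm⁴
Solid square: I = a⁴/12  ⇒  a = (12I)^(1/4) = (12×2.660×10^7)^(1/4) = 134 mm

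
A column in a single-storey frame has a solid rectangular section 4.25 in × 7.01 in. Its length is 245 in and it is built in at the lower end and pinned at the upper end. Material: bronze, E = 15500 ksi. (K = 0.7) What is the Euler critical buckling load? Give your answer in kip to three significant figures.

P_cr ≈ 233 kip

Buckling occurs about the weak axis: I_min = h·b³/12 with b = 4.25 in (the shorter side).
I_min = 7.01×4.25³/12 = 44.84 in⁴
Effective length L_e = K·L = 0.7 × 245 = 171.5 in
P_cr = π²EI / L_e² = π² × 15500×10³ × 44.84 / 171.5² = 2.332×10^5 lb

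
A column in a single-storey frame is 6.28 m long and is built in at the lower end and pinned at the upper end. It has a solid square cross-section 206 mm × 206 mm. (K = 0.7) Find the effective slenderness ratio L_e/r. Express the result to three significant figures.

λ ≈ 73.9

I = a⁴/12 = 206⁴/12 = 1.501×10^8 mm⁴
A = 4.244×10^4 mm²;  r_min = √(I/A) = √(1.501×10^8/4.244×10^4) = 59.47 mm
L_e = K·L = 0.7 × 6.28 m = 4.396 m = 4396.0 mm
λ = L_e / r_min = 4396.0 / 59.47 = 73.9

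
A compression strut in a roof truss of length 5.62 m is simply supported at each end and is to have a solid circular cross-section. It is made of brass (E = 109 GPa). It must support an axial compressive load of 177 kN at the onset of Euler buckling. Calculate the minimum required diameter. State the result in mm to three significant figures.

L_e = K·L = 1 × 5.62 = 5.620 m
Required I = P_cr·L_e²/(π²E) = 1.770×10^5 × 5.620² / (π² × 1.09×10^11) = 5.197×10^-6 m⁴
I_req = 5.197×10^6 mm⁴
Solid circle: I = πd⁴/64  ⇒  d = (64I/π)^(1/4) = (64×5.197×10^6/π)^(1/4) = 101 mm

d ≈ 101 mm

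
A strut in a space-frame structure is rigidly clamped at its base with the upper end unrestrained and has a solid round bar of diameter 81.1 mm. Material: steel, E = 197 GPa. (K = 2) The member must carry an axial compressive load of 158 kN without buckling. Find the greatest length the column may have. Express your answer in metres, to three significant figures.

L_max ≈ 2.56 m

I = πd⁴/64 = π×81.1⁴/64 = 2.124×10^6 mm⁴
I = 2.124×10^-6 m⁴
At the buckling limit P_cr = P = 1.580×10^5 N
From P_cr = π²EI/(K·L)²:  L = (1/K)·√(π²EI/P_cr) = (1/2)·√(π²×1.97×10^11×2.124×10^-6/1.580×10^5)
L = 2.56 m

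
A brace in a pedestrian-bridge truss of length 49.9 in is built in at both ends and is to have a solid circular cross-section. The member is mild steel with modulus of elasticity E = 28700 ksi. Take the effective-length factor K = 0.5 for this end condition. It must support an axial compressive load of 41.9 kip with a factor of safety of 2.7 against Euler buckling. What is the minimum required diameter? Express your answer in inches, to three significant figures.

Required P_cr = n·P = 2.7 × 41.9 = 113.1 kip
L_e = K·L = 0.5 × 49.9 = 24.95 in
Required I = P_cr·L_e²/(π²E) = 1.131×10^5 × 24.95² / (π² × 2.87×10^7) = 0.2486 in⁴
Solid circle: I = πd⁴/64  ⇒  d = (64I/π)^(1/4) = (64×0.2486/π)^(1/4) = 1.50 in

d ≈ 1.50 in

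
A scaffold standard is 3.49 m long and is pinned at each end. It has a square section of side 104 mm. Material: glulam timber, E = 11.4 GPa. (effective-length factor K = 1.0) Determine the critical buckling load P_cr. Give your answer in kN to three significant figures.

I = a⁴/12 = 104⁴/12 = 9.749×10^6 mm⁴
I = 9.749×10^6 mm⁴ = 9.749×10^-6 m⁴
Effective length L_e = K·L = 1 × 3.49 = 3.490 m
P_cr = π²EI / L_e² = π² × 11.4×10⁹ × 9.749×10^-6 / 3.490² = 9.005×10^4 N

P_cr ≈ 90.1 kN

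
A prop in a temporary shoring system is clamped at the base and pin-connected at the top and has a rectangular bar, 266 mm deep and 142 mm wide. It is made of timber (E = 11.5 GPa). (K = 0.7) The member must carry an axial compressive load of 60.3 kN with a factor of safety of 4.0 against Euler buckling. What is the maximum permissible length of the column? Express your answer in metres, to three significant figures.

Buckling occurs about the weak axis: I_min = h·b³/12 with b = 142 mm (the shorter side).
I_min = 266×142³/12 = 6.347×10^7 mm⁴
I = 6.347×10^-5 m⁴
Required critical load P_cr = n·P = 4.0 × 60.3 = 241.2 kN = 2.412×10^5 N
From P_cr = π²EI/(K·L)²:  L = (1/K)·√(π²EI/P_cr) = (1/0.7)·√(π²×1.15×10^10×6.347×10^-5/2.412×10^5)
L = 7.81 m

L_max ≈ 7.81 m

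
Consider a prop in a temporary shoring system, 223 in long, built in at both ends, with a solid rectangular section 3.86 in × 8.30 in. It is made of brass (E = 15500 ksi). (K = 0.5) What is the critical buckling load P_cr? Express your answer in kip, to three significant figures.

P_cr ≈ 489 kip

Buckling occurs about the weak axis: I_min = h·b³/12 with b = 3.86 in (the shorter side).
I_min = 8.30×3.86³/12 = 39.78 in⁴
Effective length L_e = K·L = 0.5 × 223 = 111.5 in
P_cr = π²EI / L_e² = π² × 15500×10³ × 39.78 / 111.5² = 4.895×10^5 lb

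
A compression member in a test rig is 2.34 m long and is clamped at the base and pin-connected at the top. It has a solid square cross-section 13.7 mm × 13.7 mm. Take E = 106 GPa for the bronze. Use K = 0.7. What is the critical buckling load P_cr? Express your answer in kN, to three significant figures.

I = a⁴/12 = 13.7⁴/12 = 2.936×10^3 mm⁴
I = 2.936×10^3 mm⁴ = 2.936×10^-9 m⁴
Effective length L_e = K·L = 0.7 × 2.34 = 1.638 m
P_cr = π²EI / L_e² = π² × 106×10⁹ × 2.936×10^-9 / 1.638² = 1.145×10^3 N

P_cr ≈ 1.14 kN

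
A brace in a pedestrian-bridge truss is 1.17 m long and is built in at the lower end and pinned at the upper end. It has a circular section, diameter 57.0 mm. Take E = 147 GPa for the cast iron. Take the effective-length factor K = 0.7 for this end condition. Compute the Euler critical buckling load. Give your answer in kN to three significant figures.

I = πd⁴/64 = π×57.0⁴/64 = 5.182×10^5 mm⁴
I = 5.182×10^5 mm⁴ = 5.182×10^-7 m⁴
Effective length L_e = K·L = 0.7 × 1.17 = 0.8190 m
P_cr = π²EI / L_e² = π² × 147×10⁹ × 5.182×10^-7 / 0.8190² = 1.121×10^6 N

P_cr ≈ 1120 kN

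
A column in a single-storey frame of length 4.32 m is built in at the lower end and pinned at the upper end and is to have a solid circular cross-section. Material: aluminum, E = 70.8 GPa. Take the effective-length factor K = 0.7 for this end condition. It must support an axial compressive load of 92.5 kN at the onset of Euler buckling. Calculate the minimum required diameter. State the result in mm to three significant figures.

d ≈ 70.5 mm

L_e = K·L = 0.7 × 4.32 = 3.024 m
Required I = P_cr·L_e²/(π²E) = 9.250×10^4 × 3.024² / (π² × 7.08×10^10) = 1.211×10^-6 m⁴
I_req = 1.211×10^6 mm⁴
Solid circle: I = πd⁴/64  ⇒  d = (64I/π)^(1/4) = (64×1.211×10^6/π)^(1/4) = 70.5 mm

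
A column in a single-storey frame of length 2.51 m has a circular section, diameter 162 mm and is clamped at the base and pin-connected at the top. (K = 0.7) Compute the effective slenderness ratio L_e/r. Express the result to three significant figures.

For a solid circle r = d/4 = 162/4 = 40.50 mm
L_e = K·L = 0.7 × 2.51 m = 1.757 m = 1757.0 mm
λ = L_e / r_min = 1757.0 / 40.50 = 43.4

λ ≈ 43.4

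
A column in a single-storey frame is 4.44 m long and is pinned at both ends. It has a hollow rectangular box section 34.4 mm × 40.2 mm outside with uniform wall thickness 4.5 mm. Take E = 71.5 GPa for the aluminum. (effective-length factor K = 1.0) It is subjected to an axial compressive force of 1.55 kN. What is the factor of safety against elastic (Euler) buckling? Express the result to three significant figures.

Inner dimensions: h_i = 40.2 − 2×4.5 = 31.20 mm, b_i = 34.4 − 2×4.5 = 25.40 mm
Weak-axis I_min = (h_o·b_o³ − h_i·b_i³)/12 with b_o = 34.4, b_i = 25.40 mm (shorter outer/inner sides).
I_min = (40.2×34.4³ − 31.20×25.40³)/12 = 9.376×10^4 mm⁴
I = 9.376×10^4 mm⁴ = 9.376×10^-8 m⁴
Effective length L_e = K·L = 1 × 4.44 = 4.440 m
P_cr = π²EI / L_e² = π² × 71.5×10⁹ × 9.376×10^-8 / 4.440² = 3.356×10^3 N
Factor of safety n = P_cr / P = 3.3564 / 1.55 = 2.17

n ≈ 2.17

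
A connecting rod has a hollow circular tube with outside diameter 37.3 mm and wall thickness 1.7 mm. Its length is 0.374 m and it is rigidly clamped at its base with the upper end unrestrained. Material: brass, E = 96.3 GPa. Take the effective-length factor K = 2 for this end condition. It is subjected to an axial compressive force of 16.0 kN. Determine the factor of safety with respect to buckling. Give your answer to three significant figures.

n ≈ 3.21

Inner diameter d_i = 37.3 − 2×1.7 = 33.90 mm
I = π(d_o⁴ − d_i⁴)/64 = π(37.3⁴ − 33.90⁴)/64 = 3.019×10^4 mm⁴
I = 3.019×10^4 mm⁴ = 3.019×10^-8 m⁴
Effective length L_e = K·L = 2 × 0.374 = 0.7480 m
P_cr = π²EI / L_e² = π² × 96.3×10⁹ × 3.019×10^-8 / 0.7480² = 5.128×10^4 N
Factor of safety n = P_cr / P = 51.283 / 16.0 = 3.21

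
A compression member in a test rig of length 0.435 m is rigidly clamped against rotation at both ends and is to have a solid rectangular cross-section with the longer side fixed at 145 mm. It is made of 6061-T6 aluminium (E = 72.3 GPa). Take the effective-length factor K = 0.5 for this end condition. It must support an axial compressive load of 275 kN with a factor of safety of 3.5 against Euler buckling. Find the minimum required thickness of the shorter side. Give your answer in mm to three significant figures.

Required P_cr = n·P = 3.5 × 275 = 962.5 kN
L_e = K·L = 0.5 × 0.435 = 0.2175 m
Required I = P_cr·L_e²/(π²E) = 9.625×10^5 × 0.2175² / (π² × 7.23×10^10) = 6.381×10^-8 m⁴
I_req = 6.381×10^4 mm⁴
Rectangle, weak axis: I_min = h·b³/12 with h = 145 mm fixed  ⇒  b = (12I/h)^(1/3) = 17.4 mm

b ≈ 17.4 mm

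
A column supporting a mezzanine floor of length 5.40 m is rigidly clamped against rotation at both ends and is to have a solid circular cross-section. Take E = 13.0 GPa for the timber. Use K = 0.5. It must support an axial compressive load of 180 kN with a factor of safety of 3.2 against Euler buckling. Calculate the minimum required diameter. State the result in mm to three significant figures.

Required P_cr = n·P = 3.2 × 180 = 576.0 kN
L_e = K·L = 0.5 × 5.40 = 2.700 m
Required I = P_cr·L_e²/(π²E) = 5.760×10^5 × 2.700² / (π² × 1.30×10^10) = 3.273×10^-5 m⁴
I_req = 3.273×10^7 mm⁴
Solid circle: I = πd⁴/64  ⇒  d = (64I/π)^(1/4) = (64×3.273×10^7/π)^(1/4) = 161 mm

d ≈ 161 mm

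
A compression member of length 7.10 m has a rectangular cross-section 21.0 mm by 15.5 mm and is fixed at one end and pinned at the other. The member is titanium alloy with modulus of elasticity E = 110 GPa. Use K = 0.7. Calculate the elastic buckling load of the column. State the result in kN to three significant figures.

P_cr ≈ 0.286 kN

Buckling occurs about the weak axis: I_min = h·b³/12 with b = 15.5 mm (the shorter side).
I_min = 21.0×15.5³/12 = 6.517×10^3 mm⁴
I = 6.517×10^3 mm⁴ = 6.517×10^-9 m⁴
Effective length L_e = K·L = 0.7 × 7.10 = 4.970 m
P_cr = π²EI / L_e² = π² × 110×10⁹ × 6.517×10^-9 / 4.970² = 286.4 N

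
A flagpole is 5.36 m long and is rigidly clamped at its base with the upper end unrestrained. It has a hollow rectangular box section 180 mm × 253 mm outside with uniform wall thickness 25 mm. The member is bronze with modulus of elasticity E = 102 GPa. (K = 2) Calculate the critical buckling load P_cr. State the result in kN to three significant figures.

P_cr ≈ 752 kN

Inner dimensions: h_i = 253 − 2×25 = 203.0 mm, b_i = 180 − 2×25 = 130.0 mm
Weak-axis I_min = (h_o·b_o³ − h_i·b_i³)/12 with b_o = 180, b_i = 130.0 mm (shorter outer/inner sides).
I_min = (253×180³ − 203.0×130.0³)/12 = 8.579×10^7 mm⁴
I = 8.579×10^7 mm⁴ = 8.579×10^-5 m⁴
Effective length L_e = K·L = 2 × 5.36 = 10.72 m
P_cr = π²EI / L_e² = π² × 102×10⁹ × 8.579×10^-5 / 10.72² = 7.515×10^5 N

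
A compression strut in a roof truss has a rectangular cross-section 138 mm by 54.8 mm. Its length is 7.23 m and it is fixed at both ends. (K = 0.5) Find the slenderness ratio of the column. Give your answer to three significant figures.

For a rectangle r_min = b/√12 = 54.8/√12 = 15.82 mm
L_e = K·L = 0.5 × 7.23 m = 3.615 m = 3615.0 mm
λ = L_e / r_min = 3615.0 / 15.82 = 229

λ ≈ 229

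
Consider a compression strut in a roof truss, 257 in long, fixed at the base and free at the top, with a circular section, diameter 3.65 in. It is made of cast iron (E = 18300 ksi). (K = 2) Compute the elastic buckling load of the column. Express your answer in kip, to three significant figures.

I = πd⁴/64 = π×3.65⁴/64 = 8.712 in⁴
Effective length L_e = K·L = 2 × 257 = 514.0 in
P_cr = π²EI / L_e² = π² × 18300×10³ × 8.712 / 514.0² = 5.956×10^3 lb

P_cr ≈ 5.96 kip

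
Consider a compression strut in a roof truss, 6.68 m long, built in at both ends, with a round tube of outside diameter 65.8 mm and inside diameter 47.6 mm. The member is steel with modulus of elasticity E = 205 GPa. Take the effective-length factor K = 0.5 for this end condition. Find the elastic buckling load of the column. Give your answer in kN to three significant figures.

d_o = 65.8 mm, d_i = 47.6 mm
I = π(d_o⁴ − d_i⁴)/64 = π(65.8⁴ − 47.60⁴)/64 = 6.682×10^5 mm⁴
I = 6.682×10^5 mm⁴ = 6.682×10^-7 m⁴
Effective length L_e = K·L = 0.5 × 6.68 = 3.340 m
P_cr = π²EI / L_e² = π² × 205×10⁹ × 6.682×10^-7 / 3.340² = 1.212×10^5 N

P_cr ≈ 121 kN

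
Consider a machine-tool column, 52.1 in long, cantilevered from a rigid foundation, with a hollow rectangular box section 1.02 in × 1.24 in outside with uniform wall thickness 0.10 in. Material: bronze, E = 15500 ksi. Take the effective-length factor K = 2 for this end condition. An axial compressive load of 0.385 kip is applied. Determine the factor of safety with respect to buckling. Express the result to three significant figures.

Inner dimensions: h_i = 1.24 − 2×0.10 = 1.040 in, b_i = 1.02 − 2×0.10 = 0.8200 in
Weak-axis I_min = (h_o·b_o³ − h_i·b_i³)/12 with b_o = 1.02, b_i = 0.8200 in (shorter outer/inner sides).
I_min = (1.24×1.02³ − 1.040×0.8200³)/12 = 6.187×10^-2 in⁴
Effective length L_e = K·L = 2 × 52.1 = 104.2 in
P_cr = π²EI / L_e² = π² × 15500×10³ × 6.187×10^-2 / 104.2² = 871.8 lb
Factor of safety n = P_cr / P = 0.87176 / 0.385 = 2.26

n ≈ 2.26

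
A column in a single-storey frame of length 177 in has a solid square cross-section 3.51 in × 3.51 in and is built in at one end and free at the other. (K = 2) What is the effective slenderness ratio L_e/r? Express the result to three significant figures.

λ ≈ 349

For a square r = a/√12 = 3.51/√12 = 1.013 in
L_e = K·L = 2 × 177 = 354.0 in
λ = L_e / r_min = 354.00 / 1.013 = 349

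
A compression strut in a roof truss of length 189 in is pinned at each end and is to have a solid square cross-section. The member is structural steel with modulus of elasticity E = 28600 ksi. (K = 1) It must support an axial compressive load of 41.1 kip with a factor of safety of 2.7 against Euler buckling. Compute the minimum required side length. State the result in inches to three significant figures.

a ≈ 3.60 in

Required P_cr = n·P = 2.7 × 41.1 = 111.0 kip
L_e = K·L = 1 × 189 = 189.0 in
Required I = P_cr·L_e²/(π²E) = 1.110×10^5 × 189.0² / (π² × 2.86×10^7) = 14.04 in⁴
Solid square: I = a⁴/12  ⇒  a = (12I)^(1/4) = (12×14.04)^(1/4) = 3.60 in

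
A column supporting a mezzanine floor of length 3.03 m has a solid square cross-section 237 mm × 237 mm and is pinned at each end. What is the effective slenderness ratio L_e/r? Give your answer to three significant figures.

λ ≈ 44.3

For a square r = a/√12 = 237/√12 = 68.42 mm
L_e = K·L = 1 × 3.03 m = 3.030 m = 3030.0 mm
λ = L_e / r_min = 3030.0 / 68.42 = 44.3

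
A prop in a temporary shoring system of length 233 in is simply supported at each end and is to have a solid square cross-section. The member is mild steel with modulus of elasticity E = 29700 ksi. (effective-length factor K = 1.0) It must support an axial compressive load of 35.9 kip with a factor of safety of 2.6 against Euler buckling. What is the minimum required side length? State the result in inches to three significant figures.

a ≈ 3.80 in

Required P_cr = n·P = 2.6 × 35.9 = 93.34 kip
L_e = K·L = 1 × 233 = 233.0 in
Required I = P_cr·L_e²/(π²E) = 9.334×10^4 × 233.0² / (π² × 2.97×10^7) = 17.29 in⁴
Solid square: I = a⁴/12  ⇒  a = (12I)^(1/4) = (12×17.29)^(1/4) = 3.80 in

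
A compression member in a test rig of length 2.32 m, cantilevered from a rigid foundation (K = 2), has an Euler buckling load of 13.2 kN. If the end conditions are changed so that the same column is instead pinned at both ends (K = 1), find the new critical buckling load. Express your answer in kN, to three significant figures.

P_cr ∝ 1/K², so P_cr,new = P_cr,old × (K_old/K_new)² = 13.2 × (2/1)²
= 13.2 × 4.000 = 52.8 kN

P_cr ≈ 52.8 kN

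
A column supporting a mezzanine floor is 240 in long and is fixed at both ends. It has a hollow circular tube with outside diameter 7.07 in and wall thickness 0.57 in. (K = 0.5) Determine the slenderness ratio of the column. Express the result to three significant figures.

λ ≈ 52.0

Inner diameter d_i = 7.07 − 2×0.57 = 5.930 in
I = π(d_o⁴ − d_i⁴)/64 = π(7.07⁴ − 5.930⁴)/64 = 61.94 in⁴
A = 11.64 in²;  r_min = √(I/A) = √(61.94/11.64) = 2.307 in
L_e = K·L = 0.5 × 240 = 120.0 in
λ = L_e / r_min = 120.00 / 2.307 = 52.0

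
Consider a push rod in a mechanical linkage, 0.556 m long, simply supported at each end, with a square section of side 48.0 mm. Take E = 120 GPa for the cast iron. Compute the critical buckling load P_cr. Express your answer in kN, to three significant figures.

P_cr ≈ 1690 kN

I = a⁴/12 = 48.0⁴/12 = 4.424×10^5 mm⁴
I = 4.424×10^5 mm⁴ = 4.424×10^-7 m⁴
Effective length L_e = K·L = 1 × 0.556 = 0.5560 m
P_cr = π²EI / L_e² = π² × 120×10⁹ × 4.424×10^-7 / 0.5560² = 1.695×10^6 N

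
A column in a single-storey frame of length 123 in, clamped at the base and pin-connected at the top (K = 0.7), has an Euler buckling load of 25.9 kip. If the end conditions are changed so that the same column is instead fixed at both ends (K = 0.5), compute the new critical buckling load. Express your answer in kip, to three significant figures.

P_cr ∝ 1/K², so P_cr,new = P_cr,old × (K_old/K_new)² = 25.9 × (0.7/0.5)²
= 25.9 × 1.960 = 50.8 kip

P_cr ≈ 50.8 kip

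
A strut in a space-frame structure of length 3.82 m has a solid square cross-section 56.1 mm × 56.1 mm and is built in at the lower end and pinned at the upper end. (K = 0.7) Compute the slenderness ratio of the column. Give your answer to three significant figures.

λ ≈ 165

For a square r = a/√12 = 56.1/√12 = 16.19 mm
L_e = K·L = 0.7 × 3.82 m = 2.674 m = 2674.0 mm
λ = L_e / r_min = 2674.0 / 16.19 = 165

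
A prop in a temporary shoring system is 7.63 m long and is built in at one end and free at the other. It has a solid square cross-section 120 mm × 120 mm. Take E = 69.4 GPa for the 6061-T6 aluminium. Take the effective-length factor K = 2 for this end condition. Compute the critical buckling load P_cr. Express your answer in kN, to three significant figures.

I = a⁴/12 = 120⁴/12 = 1.728×10^7 mm⁴
I = 1.728×10^7 mm⁴ = 1.728×10^-5 m⁴
Effective length L_e = K·L = 2 × 7.63 = 15.26 m
P_cr = π²EI / L_e² = π² × 69.4×10⁹ × 1.728×10^-5 / 15.26² = 5.083×10^4 N

P_cr ≈ 50.8 kN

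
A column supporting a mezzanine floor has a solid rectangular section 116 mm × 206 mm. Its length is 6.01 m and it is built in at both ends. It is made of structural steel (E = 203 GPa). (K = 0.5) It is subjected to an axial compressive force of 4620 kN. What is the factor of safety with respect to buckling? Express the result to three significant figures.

Buckling occurs about the weak axis: I_min = h·b³/12 with b = 116 mm (the shorter side).
I_min = 206×116³/12 = 2.680×10^7 mm⁴
I = 2.680×10^7 mm⁴ = 2.680×10^-5 m⁴
Effective length L_e = K·L = 0.5 × 6.01 = 3.005 m
P_cr = π²EI / L_e² = π² × 203×10⁹ × 2.680×10^-5 / 3.005² = 5.945×10^6 N
Factor of safety n = P_cr / P = 5945.2 / 4620 = 1.29

n ≈ 1.29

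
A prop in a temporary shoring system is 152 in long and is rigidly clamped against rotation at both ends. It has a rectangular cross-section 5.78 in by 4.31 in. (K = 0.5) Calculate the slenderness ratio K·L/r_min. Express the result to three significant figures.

Buckling occurs about the weak axis: I_min = h·b³/12 with b = 4.31 in (the shorter side).
I_min = 5.78×4.31³/12 = 38.56 in⁴
A = 24.91 in²;  r_min = √(I/A) = √(38.56/24.91) = 1.244 in
L_e = K·L = 0.5 × 152 = 76.00 in
λ = L_e / r_min = 76.000 / 1.244 = 61.1

λ ≈ 61.1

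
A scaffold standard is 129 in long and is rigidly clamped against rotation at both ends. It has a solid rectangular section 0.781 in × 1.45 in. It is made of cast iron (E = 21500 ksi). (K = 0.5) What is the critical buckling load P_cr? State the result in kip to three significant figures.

Buckling occurs about the weak axis: I_min = h·b³/12 with b = 0.781 in (the shorter side).
I_min = 1.45×0.781³/12 = 5.756×10^-2 in⁴
Effective length L_e = K·L = 0.5 × 129 = 64.50 in
P_cr = π²EI / L_e² = π² × 21500×10³ × 5.756×10^-2 / 64.50² = 2.936×10^3 lb

P_cr ≈ 2.94 kip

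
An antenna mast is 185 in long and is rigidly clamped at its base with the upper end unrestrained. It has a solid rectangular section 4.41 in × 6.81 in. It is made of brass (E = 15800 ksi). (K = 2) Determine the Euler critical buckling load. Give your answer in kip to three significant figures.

P_cr ≈ 55.4 kip

Buckling occurs about the weak axis: I_min = h·b³/12 with b = 4.41 in (the shorter side).
I_min = 6.81×4.41³/12 = 48.67 in⁴
Effective length L_e = K·L = 2 × 185 = 370.0 in
P_cr = π²EI / L_e² = π² × 15800×10³ × 48.67 / 370.0² = 5.544×10^4 lb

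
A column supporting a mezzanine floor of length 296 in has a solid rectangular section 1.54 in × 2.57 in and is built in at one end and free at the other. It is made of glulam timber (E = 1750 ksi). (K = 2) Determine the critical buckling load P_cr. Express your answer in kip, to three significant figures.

Buckling occurs about the weak axis: I_min = h·b³/12 with b = 1.54 in (the shorter side).
I_min = 2.57×1.54³/12 = 0.7822 in⁴
Effective length L_e = K·L = 2 × 296 = 592.0 in
P_cr = π²EI / L_e² = π² × 1750×10³ × 0.7822 / 592.0² = 38.55 lb

P_cr ≈ 0.0385 kip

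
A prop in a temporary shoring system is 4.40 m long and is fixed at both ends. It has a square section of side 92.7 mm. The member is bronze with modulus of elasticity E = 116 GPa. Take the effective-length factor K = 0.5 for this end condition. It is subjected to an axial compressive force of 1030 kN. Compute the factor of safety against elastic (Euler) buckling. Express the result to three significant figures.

n ≈ 1.41

I = a⁴/12 = 92.7⁴/12 = 6.154×10^6 mm⁴
I = 6.154×10^6 mm⁴ = 6.154×10^-6 m⁴
Effective length L_e = K·L = 0.5 × 4.40 = 2.200 m
P_cr = π²EI / L_e² = π² × 116×10⁹ × 6.154×10^-6 / 2.200² = 1.456×10^6 N
Factor of safety n = P_cr / P = 1455.6 / 1030 = 1.41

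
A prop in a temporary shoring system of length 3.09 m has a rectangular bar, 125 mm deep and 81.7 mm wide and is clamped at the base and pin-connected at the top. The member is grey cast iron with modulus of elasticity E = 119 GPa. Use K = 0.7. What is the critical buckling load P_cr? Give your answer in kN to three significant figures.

P_cr ≈ 1430 kN

Buckling occurs about the weak axis: I_min = h·b³/12 with b = 81.7 mm (the shorter side).
I_min = 125×81.7³/12 = 5.681×10^6 mm⁴
I = 5.681×10^6 mm⁴ = 5.681×10^-6 m⁴
Effective length L_e = K·L = 0.7 × 3.09 = 2.163 m
P_cr = π²EI / L_e² = π² × 119×10⁹ × 5.681×10^-6 / 2.163² = 1.426×10^6 N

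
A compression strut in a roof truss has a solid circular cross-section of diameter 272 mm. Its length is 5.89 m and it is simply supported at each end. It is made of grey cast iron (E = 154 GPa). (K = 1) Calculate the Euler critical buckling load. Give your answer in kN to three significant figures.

I = πd⁴/64 = π×272⁴/64 = 2.687×10^8 mm⁴
I = 2.687×10^8 mm⁴ = 2.687×10^-4 m⁴
Effective length L_e = K·L = 1 × 5.89 = 5.890 m
P_cr = π²EI / L_e² = π² × 154×10⁹ × 2.687×10^-4 / 5.890² = 1.177×10^7 N

P_cr ≈ 11800 kN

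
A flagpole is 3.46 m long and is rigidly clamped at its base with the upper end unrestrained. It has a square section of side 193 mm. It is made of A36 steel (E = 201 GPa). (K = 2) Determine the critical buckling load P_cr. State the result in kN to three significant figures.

P_cr ≈ 4790 kN

I = a⁴/12 = 193⁴/12 = 1.156×10^8 mm⁴
I = 1.156×10^8 mm⁴ = 1.156×10^-4 m⁴
Effective length L_e = K·L = 2 × 3.46 = 6.920 m
P_cr = π²EI / L_e² = π² × 201×10⁹ × 1.156×10^-4 / 6.920² = 4.790×10^6 N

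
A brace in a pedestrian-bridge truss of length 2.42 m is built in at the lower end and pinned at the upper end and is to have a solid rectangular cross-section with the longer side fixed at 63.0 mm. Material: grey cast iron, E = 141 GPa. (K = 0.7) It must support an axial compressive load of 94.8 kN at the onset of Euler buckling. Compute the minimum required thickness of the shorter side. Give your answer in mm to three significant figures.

b ≈ 33.4 mm

L_e = K·L = 0.7 × 2.42 = 1.694 m
Required I = P_cr·L_e²/(π²E) = 9.480×10^4 × 1.694² / (π² × 1.41×10^11) = 1.955×10^-7 m⁴
I_req = 1.955×10^5 mm⁴
Rectangle, weak axis: I_min = h·b³/12 with h = 63.0 mm fixed  ⇒  b = (12I/h)^(1/3) = 33.4 mm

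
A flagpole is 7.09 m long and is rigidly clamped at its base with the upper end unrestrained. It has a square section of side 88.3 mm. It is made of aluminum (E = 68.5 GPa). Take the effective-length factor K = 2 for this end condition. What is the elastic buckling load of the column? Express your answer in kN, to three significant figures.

I = a⁴/12 = 88.3⁴/12 = 5.066×10^6 mm⁴
I = 5.066×10^6 mm⁴ = 5.066×10^-6 m⁴
Effective length L_e = K·L = 2 × 7.09 = 14.18 m
P_cr = π²EI / L_e² = π² × 68.5×10⁹ × 5.066×10^-6 / 14.18² = 1.703×10^4 N

P_cr ≈ 17.0 kN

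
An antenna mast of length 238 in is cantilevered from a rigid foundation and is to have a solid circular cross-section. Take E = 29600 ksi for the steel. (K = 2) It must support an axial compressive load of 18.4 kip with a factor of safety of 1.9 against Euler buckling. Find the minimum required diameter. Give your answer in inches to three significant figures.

Required P_cr = n·P = 1.9 × 18.4 = 34.96 kip
L_e = K·L = 2 × 238 = 476.0 in
Required I = P_cr·L_e²/(π²E) = 3.496×10^4 × 476.0² / (π² × 2.96×10^7) = 27.11 in⁴
Solid circle: I = πd⁴/64  ⇒  d = (64I/π)^(1/4) = (64×27.11/π)^(1/4) = 4.85 in

d ≈ 4.85 in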